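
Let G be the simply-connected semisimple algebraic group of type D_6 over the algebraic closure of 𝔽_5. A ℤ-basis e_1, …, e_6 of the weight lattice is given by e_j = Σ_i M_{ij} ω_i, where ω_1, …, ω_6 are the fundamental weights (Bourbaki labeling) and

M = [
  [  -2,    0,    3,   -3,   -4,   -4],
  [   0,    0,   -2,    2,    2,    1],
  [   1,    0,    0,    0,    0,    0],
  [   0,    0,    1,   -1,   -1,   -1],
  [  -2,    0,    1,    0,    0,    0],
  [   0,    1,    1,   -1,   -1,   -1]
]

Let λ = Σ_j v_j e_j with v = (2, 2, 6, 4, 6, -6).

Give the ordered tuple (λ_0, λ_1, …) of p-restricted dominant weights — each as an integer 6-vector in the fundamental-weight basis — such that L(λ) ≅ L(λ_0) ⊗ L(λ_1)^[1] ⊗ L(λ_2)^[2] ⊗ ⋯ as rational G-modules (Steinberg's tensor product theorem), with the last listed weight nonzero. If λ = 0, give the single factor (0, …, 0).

((2, 2, 2, 2, 2, 4),)

Change of basis e → ω: c = M·v where v = (2, 2, 6, 4, 6, -6):
  c_1 = (-2)·(2) + (0)·(2) + (3)·(6) + (-3)·(4) + (-4)·(6) + (-4)·(-6) = 2
  c_2 = (0)·(2) + (0)·(2) + (-2)·(6) + (2)·(4) + (2)·(6) + (1)·(-6) = 2
  c_3 = (1)·(2) + (0)·(2) + (0)·(6) + (0)·(4) + (0)·(6) + (0)·(-6) = 2
  c_4 = (0)·(2) + (0)·(2) + (1)·(6) + (-1)·(4) + (-1)·(6) + (-1)·(-6) = 2
  c_5 = (-2)·(2) + (0)·(2) + (1)·(6) + (0)·(4) + (0)·(6) + (0)·(-6) = 2
  c_6 = (0)·(2) + (1)·(2) + (1)·(6) + (-1)·(4) + (-1)·(6) + (-1)·(-6) = 4
Expand coordinatewise in base 5:
  c_1 = 2 = 2·5^0
  c_2 = 2 = 2·5^0
  c_3 = 2 = 2·5^0
  c_4 = 2 = 2·5^0
  c_5 = 2 = 2·5^0
  c_6 = 4 = 4·5^0
λ_0 = (2, 2, 2, 2, 2, 4)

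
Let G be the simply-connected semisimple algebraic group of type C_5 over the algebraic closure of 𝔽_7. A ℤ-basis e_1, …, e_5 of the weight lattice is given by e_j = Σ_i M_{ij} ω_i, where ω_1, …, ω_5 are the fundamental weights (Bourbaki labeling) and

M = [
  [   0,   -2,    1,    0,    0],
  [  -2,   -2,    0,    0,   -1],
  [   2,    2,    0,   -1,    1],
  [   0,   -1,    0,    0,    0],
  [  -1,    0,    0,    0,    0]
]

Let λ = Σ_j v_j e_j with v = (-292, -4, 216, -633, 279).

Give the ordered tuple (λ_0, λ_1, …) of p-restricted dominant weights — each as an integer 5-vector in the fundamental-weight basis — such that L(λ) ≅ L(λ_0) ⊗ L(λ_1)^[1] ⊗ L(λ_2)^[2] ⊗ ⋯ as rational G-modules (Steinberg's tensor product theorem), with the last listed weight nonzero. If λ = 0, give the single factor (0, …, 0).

((0, 5, 5, 4, 5), (4, 2, 3, 0, 6), (4, 6, 6, 0, 5))

Change of basis e → ω: c = M·v where v = (-292, -4, 216, -633, 279):
  c_1 = (0)·(-292) + (-2)·(-4) + 1·216 + (0)·(-633) + 0·279 = 224
  c_2 = (-2)·(-292) + (-2)·(-4) + 0·216 + (0)·(-633) + (-1)·(279) = 313
  c_3 = (2)·(-292) + (2)·(-4) + 0·216 + (-1)·(-633) + 1·279 = 320
  c_4 = (0)·(-292) + (-1)·(-4) + 0·216 + (0)·(-633) + 0·279 = 4
  c_5 = (-1)·(-292) + (0)·(-4) + 0·216 + (0)·(-633) + 0·279 = 292
Base-7 expansion of each c_i:
  c_1 = 224 = 0·7^0 + 4·7^1 + 4·7^2
  c_2 = 313 = 5·7^0 + 2·7^1 + 6·7^2
  c_3 = 320 = 5·7^0 + 3·7^1 + 6·7^2
  c_4 = 4 = 4·7^0
  c_5 = 292 = 5·7^0 + 6·7^1 + 5·7^2
Factor λ_0 = (0, 5, 5, 4, 5)
Factor λ_1 = (4, 2, 3, 0, 6)
Factor λ_2 = (4, 6, 6, 0, 5)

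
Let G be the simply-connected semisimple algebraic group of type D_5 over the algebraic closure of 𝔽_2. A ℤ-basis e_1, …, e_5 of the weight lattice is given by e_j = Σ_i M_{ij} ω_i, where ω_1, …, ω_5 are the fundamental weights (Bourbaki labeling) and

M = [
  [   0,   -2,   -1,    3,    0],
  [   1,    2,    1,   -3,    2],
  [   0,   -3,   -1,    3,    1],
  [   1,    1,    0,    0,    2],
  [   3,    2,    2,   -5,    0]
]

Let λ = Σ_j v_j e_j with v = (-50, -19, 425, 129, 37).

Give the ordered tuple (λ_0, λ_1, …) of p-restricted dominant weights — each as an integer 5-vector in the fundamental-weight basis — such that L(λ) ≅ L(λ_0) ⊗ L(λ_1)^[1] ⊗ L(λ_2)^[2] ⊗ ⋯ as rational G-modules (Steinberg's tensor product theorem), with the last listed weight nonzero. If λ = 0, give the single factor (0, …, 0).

((0, 0, 0, 1, 1), (0, 0, 0, 0, 0), (0, 0, 0, 1, 0), (0, 1, 1, 0, 0), (0, 1, 1, 0, 1), (0, 0, 1, 0, 0))

Converting to the ω-basis (c_i = row i of M dotted with v = (-50, -19, 425, 129, 37)):
  c_1 = (0)·(-50) + (-2)·(-19) + (-1)·(425) + 3·129 + 0·37 = 0
  c_2 = (1)·(-50) + (2)·(-19) + 1·425 + (-3)·(129) + 2·37 = 24
  c_3 = (0)·(-50) + (-3)·(-19) + (-1)·(425) + 3·129 + 1·37 = 56
  c_4 = (1)·(-50) + (1)·(-19) + 0·425 + 0·129 + 2·37 = 5
  c_5 = (3)·(-50) + (2)·(-19) + 2·425 + (-5)·(129) + 0·37 = 17
p = 2; digits c_i = Σ_j d_{ij}·2^j, 0 ≤ d_{ij} < 2:
  c_1 = 0
  c_2 = 24 = 0·2^0 + 0·2^1 + 0·2^2 + 1·2^3 + 1·2^4
  c_3 = 56 = 0·2^0 + 0·2^1 + 0·2^2 + 1·2^3 + 1·2^4 + 1·2^5
  c_4 = 5 = 1·2^0 + 0·2^1 + 1·2^2
  c_5 = 17 = 1·2^0 + 0·2^1 + 0·2^2 + 0·2^3 + 1·2^4
Factor λ_0 = (0, 0, 0, 1, 1)
Factor λ_1 = (0, 0, 0, 0, 0)
Factor λ_2 = (0, 0, 0, 1, 0)
Factor λ_3 = (0, 1, 1, 0, 0)
Factor λ_4 = (0, 1, 1, 0, 1)
Factor λ_5 = (0, 0, 1, 0, 0)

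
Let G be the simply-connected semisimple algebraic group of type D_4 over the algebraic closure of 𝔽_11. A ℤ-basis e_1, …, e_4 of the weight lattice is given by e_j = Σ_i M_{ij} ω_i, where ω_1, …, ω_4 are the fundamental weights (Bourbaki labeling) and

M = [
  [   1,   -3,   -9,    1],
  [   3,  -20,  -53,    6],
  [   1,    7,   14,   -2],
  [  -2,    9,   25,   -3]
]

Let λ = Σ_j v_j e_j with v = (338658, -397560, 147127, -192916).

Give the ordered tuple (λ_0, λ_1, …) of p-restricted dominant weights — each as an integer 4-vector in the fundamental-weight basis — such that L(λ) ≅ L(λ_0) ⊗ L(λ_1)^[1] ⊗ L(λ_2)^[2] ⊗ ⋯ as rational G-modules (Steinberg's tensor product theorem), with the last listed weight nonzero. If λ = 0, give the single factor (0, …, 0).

((1, 1, 6, 5), (0, 8, 1, 10), (8, 10, 0, 1), (10, 8, 1, 1))

Converting to the ω-basis (c_i = row i of M dotted with v = (338658, -397560, 147127, -192916)):
  c_1 = (1)·(338658) + (-3)·(-397560) + (-9)·(147127) + (1)·(-192916) = 14279
  c_2 = (3)·(338658) + (-20)·(-397560) + (-53)·(147127) + (6)·(-192916) = 11947
  c_3 = (1)·(338658) + (7)·(-397560) + (14)·(147127) + (-2)·(-192916) = 1348
  c_4 = (-2)·(338658) + (9)·(-397560) + (25)·(147127) + (-3)·(-192916) = 1567
Base-11 expansion of each c_i:
  c_1 = 14279 = 1·11^0 + 0·11^1 + 8·11^2 + 10·11^3
  c_2 = 11947 = 1·11^0 + 8·11^1 + 10·11^2 + 8·11^3
  c_3 = 1348 = 6·11^0 + 1·11^1 + 0·11^2 + 1·11^3
  c_4 = 1567 = 5·11^0 + 10·11^1 + 1·11^2 + 1·11^3
p-restricted factor λ_0 = (1, 1, 6, 5)
p-restricted factor λ_1 = (0, 8, 1, 10)
p-restricted factor λ_2 = (8, 10, 0, 1)
p-restricted factor λ_3 = (10, 8, 1, 1)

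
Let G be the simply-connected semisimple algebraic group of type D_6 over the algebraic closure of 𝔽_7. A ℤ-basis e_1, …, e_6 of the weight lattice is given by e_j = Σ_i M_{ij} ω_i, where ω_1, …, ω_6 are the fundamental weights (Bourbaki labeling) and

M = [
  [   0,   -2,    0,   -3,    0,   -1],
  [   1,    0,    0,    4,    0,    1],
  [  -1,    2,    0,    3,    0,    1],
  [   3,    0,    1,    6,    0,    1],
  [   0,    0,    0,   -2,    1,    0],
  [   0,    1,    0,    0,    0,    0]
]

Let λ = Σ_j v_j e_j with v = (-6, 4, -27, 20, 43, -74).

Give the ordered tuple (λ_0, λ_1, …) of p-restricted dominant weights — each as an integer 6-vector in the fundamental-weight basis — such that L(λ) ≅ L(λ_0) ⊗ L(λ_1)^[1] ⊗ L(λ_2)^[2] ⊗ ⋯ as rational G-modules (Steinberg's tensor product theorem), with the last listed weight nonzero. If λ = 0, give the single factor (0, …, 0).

In the fundamental-weight basis, λ has coordinates c = M·v (v = (-6, 4, -27, 20, 43, -74)):
  c_1 = (0)·(-6) + (-2)·(4) + (0)·(-27) + (-3)·(20) + 0·43 + (-1)·(-74) = 6
  c_2 = (1)·(-6) + 0·4 + (0)·(-27) + 4·20 + 0·43 + (1)·(-74) = 0
  c_3 = (-1)·(-6) + 2·4 + (0)·(-27) + 3·20 + 0·43 + (1)·(-74) = 0
  c_4 = (3)·(-6) + 0·4 + (1)·(-27) + 6·20 + 0·43 + (1)·(-74) = 1
  c_5 = (0)·(-6) + 0·4 + (0)·(-27) + (-2)·(20) + 1·43 + (0)·(-74) = 3
  c_6 = (0)·(-6) + 1·4 + (0)·(-27) + 0·20 + 0·43 + (0)·(-74) = 4
Expand coordinatewise in base 7:
  c_1 = 6 = 6·7^0
  c_2 = 0
  c_3 = 0
  c_4 = 1 = 1·7^0
  c_5 = 3 = 3·7^0
  c_6 = 4 = 4·7^0
Factor λ_0 = (6, 0, 0, 1, 3, 4)

((6, 0, 0, 1, 3, 4),)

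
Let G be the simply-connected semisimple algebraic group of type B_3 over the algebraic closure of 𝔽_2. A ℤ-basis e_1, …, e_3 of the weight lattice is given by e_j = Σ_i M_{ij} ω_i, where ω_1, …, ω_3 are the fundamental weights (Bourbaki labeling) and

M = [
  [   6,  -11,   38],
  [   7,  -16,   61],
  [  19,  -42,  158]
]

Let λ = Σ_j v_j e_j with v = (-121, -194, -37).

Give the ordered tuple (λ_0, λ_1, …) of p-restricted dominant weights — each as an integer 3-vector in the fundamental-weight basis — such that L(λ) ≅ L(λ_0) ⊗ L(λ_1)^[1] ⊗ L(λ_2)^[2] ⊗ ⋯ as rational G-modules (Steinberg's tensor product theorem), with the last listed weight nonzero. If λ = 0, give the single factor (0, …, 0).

((0, 0, 1), (1, 0, 1))

Compute c_i = Σ_j M_{ij} v_j with v = (-121, -194, -37):
  c_1 = (6)·(-121) + (-11)·(-194) + (38)·(-37) = 2
  c_2 = (7)·(-121) + (-16)·(-194) + (61)·(-37) = 0
  c_3 = (19)·(-121) + (-42)·(-194) + (158)·(-37) = 3
Writing each c_i in base p = 2:
  c_1 = 2 = 0·2^0 + 1·2^1
  c_2 = 0
  c_3 = 3 = 1·2^0 + 1·2^1
λ_0 = (0, 0, 1)
λ_1 = (1, 0, 1)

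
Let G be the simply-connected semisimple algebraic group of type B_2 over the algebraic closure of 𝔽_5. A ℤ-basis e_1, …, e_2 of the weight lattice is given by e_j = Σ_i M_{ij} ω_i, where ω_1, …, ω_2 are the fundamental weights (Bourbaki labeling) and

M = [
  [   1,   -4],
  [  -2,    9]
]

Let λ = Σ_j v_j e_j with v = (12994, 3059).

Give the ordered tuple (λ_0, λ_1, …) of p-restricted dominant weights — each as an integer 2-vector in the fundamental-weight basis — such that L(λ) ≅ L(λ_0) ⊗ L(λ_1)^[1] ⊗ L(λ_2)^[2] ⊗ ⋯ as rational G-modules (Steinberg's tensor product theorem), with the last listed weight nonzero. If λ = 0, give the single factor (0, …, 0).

((3, 3), (1, 3), (0, 1), (1, 2), (1, 2))

ω-coordinates c = M·v, v = (12994, 3059):
  c_1 = 1*12994 + -4*3059 = 758
  c_2 = -2*12994 + 9*3059 = 1543
Expand coordinatewise in base 5:
  c_1 = 758 = 3·5^0 + 1·5^1 + 0·5^2 + 1·5^3 + 1·5^4
  c_2 = 1543 = 3·5^0 + 3·5^1 + 1·5^2 + 2·5^3 + 2·5^4
λ_0 = (3, 3)
λ_1 = (1, 3)
λ_2 = (0, 1)
λ_3 = (1, 2)
λ_4 = (1, 2)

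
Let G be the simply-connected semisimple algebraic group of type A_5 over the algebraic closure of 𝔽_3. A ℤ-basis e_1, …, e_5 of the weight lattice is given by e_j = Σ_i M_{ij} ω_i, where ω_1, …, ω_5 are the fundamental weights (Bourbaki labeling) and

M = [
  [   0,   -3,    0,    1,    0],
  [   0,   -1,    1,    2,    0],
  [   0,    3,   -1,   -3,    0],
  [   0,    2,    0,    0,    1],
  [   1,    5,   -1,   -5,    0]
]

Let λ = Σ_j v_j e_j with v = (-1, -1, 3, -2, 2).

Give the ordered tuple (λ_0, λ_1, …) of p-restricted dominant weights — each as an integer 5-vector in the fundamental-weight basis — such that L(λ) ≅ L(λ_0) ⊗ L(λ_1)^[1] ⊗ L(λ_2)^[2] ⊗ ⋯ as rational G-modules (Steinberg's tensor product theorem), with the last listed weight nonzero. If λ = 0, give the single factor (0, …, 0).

Converting to the ω-basis (c_i = row i of M dotted with v = (-1, -1, 3, -2, 2)):
  c_1 = 0*-1 + -3*-1 + 0*3 + 1*-2 + 0*2 = 1
  c_2 = 0*-1 + -1*-1 + 1*3 + 2*-2 + 0*2 = 0
  c_3 = 0*-1 + 3*-1 + -1*3 + -3*-2 + 0*2 = 0
  c_4 = 0*-1 + 2*-1 + 0*3 + 0*-2 + 1*2 = 0
  c_5 = 1*-1 + 5*-1 + -1*3 + -5*-2 + 0*2 = 1
Base-3 expansion of each c_i:
  c_1 = 1 = 1·3^0
  c_2 = 0
  c_3 = 0
  c_4 = 0
  c_5 = 1 = 1·3^0
λ_0 = (1, 0, 0, 0, 1)

((1, 0, 0, 0, 1),)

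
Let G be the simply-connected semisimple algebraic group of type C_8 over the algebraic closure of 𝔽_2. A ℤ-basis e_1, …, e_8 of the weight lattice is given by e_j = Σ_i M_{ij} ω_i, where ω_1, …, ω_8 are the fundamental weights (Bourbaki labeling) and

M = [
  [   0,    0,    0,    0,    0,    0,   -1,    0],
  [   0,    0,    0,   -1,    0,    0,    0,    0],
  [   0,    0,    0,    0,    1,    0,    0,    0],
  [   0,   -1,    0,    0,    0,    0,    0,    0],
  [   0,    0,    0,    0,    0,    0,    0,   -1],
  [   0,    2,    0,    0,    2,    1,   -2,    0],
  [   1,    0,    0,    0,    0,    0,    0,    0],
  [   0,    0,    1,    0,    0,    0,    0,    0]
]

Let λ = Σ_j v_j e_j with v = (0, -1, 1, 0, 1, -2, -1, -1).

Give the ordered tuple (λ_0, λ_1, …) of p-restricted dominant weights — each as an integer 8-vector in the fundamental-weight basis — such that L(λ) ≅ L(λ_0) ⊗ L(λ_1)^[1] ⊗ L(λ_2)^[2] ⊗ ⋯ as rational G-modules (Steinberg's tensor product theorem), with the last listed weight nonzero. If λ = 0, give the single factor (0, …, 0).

Compute c_i = Σ_j M_{ij} v_j with v = (0, -1, 1, 0, 1, -2, -1, -1):
  c_1 = (0)·(0) + (0)·(-1) + (0)·(1) + (0)·(0) + (0)·(1) + (0)·(-2) + (-1)·(-1) + (0)·(-1) = 1
  c_2 = (0)·(0) + (0)·(-1) + (0)·(1) + (-1)·(0) + (0)·(1) + (0)·(-2) + (0)·(-1) + (0)·(-1) = 0
  c_3 = (0)·(0) + (0)·(-1) + (0)·(1) + (0)·(0) + (1)·(1) + (0)·(-2) + (0)·(-1) + (0)·(-1) = 1
  c_4 = (0)·(0) + (-1)·(-1) + (0)·(1) + (0)·(0) + (0)·(1) + (0)·(-2) + (0)·(-1) + (0)·(-1) = 1
  c_5 = (0)·(0) + (0)·(-1) + (0)·(1) + (0)·(0) + (0)·(1) + (0)·(-2) + (0)·(-1) + (-1)·(-1) = 1
  c_6 = (0)·(0) + (2)·(-1) + (0)·(1) + (0)·(0) + (2)·(1) + (1)·(-2) + (-2)·(-1) + (0)·(-1) = 0
  c_7 = (1)·(0) + (0)·(-1) + (0)·(1) + (0)·(0) + (0)·(1) + (0)·(-2) + (0)·(-1) + (0)·(-1) = 0
  c_8 = (0)·(0) + (0)·(-1) + (1)·(1) + (0)·(0) + (0)·(1) + (0)·(-2) + (0)·(-1) + (0)·(-1) = 1
p = 2; digits c_i = Σ_j d_{ij}·2^j, 0 ≤ d_{ij} < 2:
  c_1 = 1 = 1·2^0
  c_2 = 0
  c_3 = 1 = 1·2^0
  c_4 = 1 = 1·2^0
  c_5 = 1 = 1·2^0
  c_6 = 0
  c_7 = 0
  c_8 = 1 = 1·2^0
Factor λ_0 = (1, 0, 1, 1, 1, 0, 0, 1)

((1, 0, 1, 1, 1, 0, 0, 1),)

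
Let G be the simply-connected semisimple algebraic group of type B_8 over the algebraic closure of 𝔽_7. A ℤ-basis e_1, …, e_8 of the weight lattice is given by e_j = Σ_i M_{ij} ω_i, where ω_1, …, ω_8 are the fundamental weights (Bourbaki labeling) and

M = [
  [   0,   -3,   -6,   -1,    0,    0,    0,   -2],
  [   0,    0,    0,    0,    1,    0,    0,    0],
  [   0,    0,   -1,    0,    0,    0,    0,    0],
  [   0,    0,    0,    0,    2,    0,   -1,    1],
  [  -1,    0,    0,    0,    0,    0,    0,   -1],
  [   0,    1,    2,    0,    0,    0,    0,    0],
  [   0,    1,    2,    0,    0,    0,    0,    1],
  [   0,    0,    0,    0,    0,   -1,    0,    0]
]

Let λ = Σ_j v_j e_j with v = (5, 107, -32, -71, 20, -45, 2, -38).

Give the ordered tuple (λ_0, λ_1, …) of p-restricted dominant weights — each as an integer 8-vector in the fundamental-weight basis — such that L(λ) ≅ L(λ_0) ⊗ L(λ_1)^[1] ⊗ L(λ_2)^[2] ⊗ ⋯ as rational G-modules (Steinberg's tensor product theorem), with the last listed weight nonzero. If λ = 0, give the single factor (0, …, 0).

Change of basis e → ω: c = M·v where v = (5, 107, -32, -71, 20, -45, 2, -38):
  c_1 = (0)·(5) + (-3)·(107) + (-6)·(-32) + (-1)·(-71) + (0)·(20) + (0)·(-45) + (0)·(2) + (-2)·(-38) = 18
  c_2 = (0)·(5) + (0)·(107) + (0)·(-32) + (0)·(-71) + (1)·(20) + (0)·(-45) + (0)·(2) + (0)·(-38) = 20
  c_3 = (0)·(5) + (0)·(107) + (-1)·(-32) + (0)·(-71) + (0)·(20) + (0)·(-45) + (0)·(2) + (0)·(-38) = 32
  c_4 = (0)·(5) + (0)·(107) + (0)·(-32) + (0)·(-71) + (2)·(20) + (0)·(-45) + (-1)·(2) + (1)·(-38) = 0
  c_5 = (-1)·(5) + (0)·(107) + (0)·(-32) + (0)·(-71) + (0)·(20) + (0)·(-45) + (0)·(2) + (-1)·(-38) = 33
  c_6 = (0)·(5) + (1)·(107) + (2)·(-32) + (0)·(-71) + (0)·(20) + (0)·(-45) + (0)·(2) + (0)·(-38) = 43
  c_7 = (0)·(5) + (1)·(107) + (2)·(-32) + (0)·(-71) + (0)·(20) + (0)·(-45) + (0)·(2) + (1)·(-38) = 5
  c_8 = (0)·(5) + (0)·(107) + (0)·(-32) + (0)·(-71) + (0)·(20) + (-1)·(-45) + (0)·(2) + (0)·(-38) = 45
Expand coordinatewise in base 7:
  c_1 = 18 = 4·7^0 + 2·7^1
  c_2 = 20 = 6·7^0 + 2·7^1
  c_3 = 32 = 4·7^0 + 4·7^1
  c_4 = 0
  c_5 = 33 = 5·7^0 + 4·7^1
  c_6 = 43 = 1·7^0 + 6·7^1
  c_7 = 5 = 5·7^0
  c_8 = 45 = 3·7^0 + 6·7^1
λ_0 = (4, 6, 4, 0, 5, 1, 5, 3)
λ_1 = (2, 2, 4, 0, 4, 6, 0, 6)

((4, 6, 4, 0, 5, 1, 5, 3), (2, 2, 4, 0, 4, 6, 0, 6))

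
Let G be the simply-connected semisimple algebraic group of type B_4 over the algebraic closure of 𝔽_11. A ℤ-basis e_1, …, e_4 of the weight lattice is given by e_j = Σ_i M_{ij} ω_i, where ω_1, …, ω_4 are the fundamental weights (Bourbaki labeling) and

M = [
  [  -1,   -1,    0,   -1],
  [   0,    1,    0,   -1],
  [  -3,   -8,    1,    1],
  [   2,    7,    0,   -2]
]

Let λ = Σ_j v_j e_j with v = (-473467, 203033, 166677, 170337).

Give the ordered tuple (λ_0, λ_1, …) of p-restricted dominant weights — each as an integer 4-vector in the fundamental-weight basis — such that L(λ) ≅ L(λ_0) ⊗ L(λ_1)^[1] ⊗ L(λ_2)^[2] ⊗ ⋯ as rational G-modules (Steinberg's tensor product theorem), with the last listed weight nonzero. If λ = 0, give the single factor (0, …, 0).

Converting to the ω-basis (c_i = row i of M dotted with v = (-473467, 203033, 166677, 170337)):
  c_1 = (-1)·(-473467) + (-1)·(203033) + 0·166677 + (-1)·(170337) = 100097
  c_2 = (0)·(-473467) + 1·203033 + 0·166677 + (-1)·(170337) = 32696
  c_3 = (-3)·(-473467) + (-8)·(203033) + 1·166677 + 1·170337 = 133151
  c_4 = (2)·(-473467) + 7·203033 + 0·166677 + (-2)·(170337) = 133623
Expand coordinatewise in base 11:
  c_1 = 100097 = 8·11^0 + 2·11^1 + 2·11^2 + 9·11^3 + 6·11^4
  c_2 = 32696 = 4·11^0 + 2·11^1 + 6·11^2 + 2·11^3 + 2·11^4
  c_3 = 133151 = 7·11^0 + 4·11^1 + 0·11^2 + 1·11^3 + 9·11^4
  c_4 = 133623 = 6·11^0 + 3·11^1 + 4·11^2 + 1·11^3 + 9·11^4
p-restricted factor λ_0 = (8, 4, 7, 6)
p-restricted factor λ_1 = (2, 2, 4, 3)
p-restricted factor λ_2 = (2, 6, 0, 4)
p-restricted factor λ_3 = (9, 2, 1, 1)
p-restricted factor λ_4 = (6, 2, 9, 9)

((8, 4, 7, 6), (2, 2, 4, 3), (2, 6, 0, 4), (9, 2, 1, 1), (6, 2, 9, 9))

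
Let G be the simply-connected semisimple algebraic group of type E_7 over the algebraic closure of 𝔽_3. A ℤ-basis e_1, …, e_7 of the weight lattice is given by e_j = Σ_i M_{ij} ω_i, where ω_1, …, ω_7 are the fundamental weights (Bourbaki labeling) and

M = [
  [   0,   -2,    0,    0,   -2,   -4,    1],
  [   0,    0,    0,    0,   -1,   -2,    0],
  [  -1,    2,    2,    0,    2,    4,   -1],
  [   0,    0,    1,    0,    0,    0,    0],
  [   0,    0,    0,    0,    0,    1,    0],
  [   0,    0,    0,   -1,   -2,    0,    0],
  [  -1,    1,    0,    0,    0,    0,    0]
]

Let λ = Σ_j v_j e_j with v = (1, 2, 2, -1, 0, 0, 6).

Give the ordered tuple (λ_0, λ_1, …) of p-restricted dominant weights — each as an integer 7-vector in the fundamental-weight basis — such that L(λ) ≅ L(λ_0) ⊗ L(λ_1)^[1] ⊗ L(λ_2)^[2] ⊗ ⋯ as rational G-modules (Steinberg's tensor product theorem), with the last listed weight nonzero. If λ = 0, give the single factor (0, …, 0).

Change of basis e → ω: c = M·v where v = (1, 2, 2, -1, 0, 0, 6):
  c_1 = 0·1 + (-2)·(2) + 0·2 + (0)·(-1) + (-2)·(0) + (-4)·(0) + 1·6 = 2
  c_2 = 0·1 + 0·2 + 0·2 + (0)·(-1) + (-1)·(0) + (-2)·(0) + 0·6 = 0
  c_3 = (-1)·(1) + 2·2 + 2·2 + (0)·(-1) + 2·0 + 4·0 + (-1)·(6) = 1
  c_4 = 0·1 + 0·2 + 1·2 + (0)·(-1) + 0·0 + 0·0 + 0·6 = 2
  c_5 = 0·1 + 0·2 + 0·2 + (0)·(-1) + 0·0 + 1·0 + 0·6 = 0
  c_6 = 0·1 + 0·2 + 0·2 + (-1)·(-1) + (-2)·(0) + 0·0 + 0·6 = 1
  c_7 = (-1)·(1) + 1·2 + 0·2 + (0)·(-1) + 0·0 + 0·0 + 0·6 = 1
Expand coordinatewise in base 3:
  c_1 = 2 = 2·3^0
  c_2 = 0
  c_3 = 1 = 1·3^0
  c_4 = 2 = 2·3^0
  c_5 = 0
  c_6 = 1 = 1·3^0
  c_7 = 1 = 1·3^0
Factor λ_0 = (2, 0, 1, 2, 0, 1, 1)

((2, 0, 1, 2, 0, 1, 1),)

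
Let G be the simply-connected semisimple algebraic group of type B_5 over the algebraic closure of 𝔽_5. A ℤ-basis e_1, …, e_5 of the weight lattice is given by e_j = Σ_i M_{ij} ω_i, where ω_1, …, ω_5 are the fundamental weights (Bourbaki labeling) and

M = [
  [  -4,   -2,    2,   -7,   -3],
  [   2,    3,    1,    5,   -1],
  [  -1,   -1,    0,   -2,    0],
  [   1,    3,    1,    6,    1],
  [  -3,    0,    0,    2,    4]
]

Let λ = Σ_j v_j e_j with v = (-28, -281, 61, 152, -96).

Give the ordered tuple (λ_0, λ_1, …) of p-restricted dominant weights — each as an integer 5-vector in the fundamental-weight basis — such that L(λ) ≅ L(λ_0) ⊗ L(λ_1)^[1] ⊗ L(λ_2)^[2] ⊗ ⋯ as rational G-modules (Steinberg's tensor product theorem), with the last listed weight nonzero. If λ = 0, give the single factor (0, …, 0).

In the fundamental-weight basis, λ has coordinates c = M·v (v = (-28, -281, 61, 152, -96)):
  c_1 = (-4)·(-28) + (-2)·(-281) + (2)·(61) + (-7)·(152) + (-3)·(-96) = 20
  c_2 = (2)·(-28) + (3)·(-281) + (1)·(61) + (5)·(152) + (-1)·(-96) = 18
  c_3 = (-1)·(-28) + (-1)·(-281) + (0)·(61) + (-2)·(152) + (0)·(-96) = 5
  c_4 = (1)·(-28) + (3)·(-281) + (1)·(61) + (6)·(152) + (1)·(-96) = 6
  c_5 = (-3)·(-28) + (0)·(-281) + (0)·(61) + (2)·(152) + (4)·(-96) = 4
p = 5; digits c_i = Σ_j d_{ij}·5^j, 0 ≤ d_{ij} < 5:
  c_1 = 20 = 0·5^0 + 4·5^1
  c_2 = 18 = 3·5^0 + 3·5^1
  c_3 = 5 = 0·5^0 + 1·5^1
  c_4 = 6 = 1·5^0 + 1·5^1
  c_5 = 4 = 4·5^0
p-restricted factor λ_0 = (0, 3, 0, 1, 4)
p-restricted factor λ_1 = (4, 3, 1, 1, 0)

((0, 3, 0, 1, 4), (4, 3, 1, 1, 0))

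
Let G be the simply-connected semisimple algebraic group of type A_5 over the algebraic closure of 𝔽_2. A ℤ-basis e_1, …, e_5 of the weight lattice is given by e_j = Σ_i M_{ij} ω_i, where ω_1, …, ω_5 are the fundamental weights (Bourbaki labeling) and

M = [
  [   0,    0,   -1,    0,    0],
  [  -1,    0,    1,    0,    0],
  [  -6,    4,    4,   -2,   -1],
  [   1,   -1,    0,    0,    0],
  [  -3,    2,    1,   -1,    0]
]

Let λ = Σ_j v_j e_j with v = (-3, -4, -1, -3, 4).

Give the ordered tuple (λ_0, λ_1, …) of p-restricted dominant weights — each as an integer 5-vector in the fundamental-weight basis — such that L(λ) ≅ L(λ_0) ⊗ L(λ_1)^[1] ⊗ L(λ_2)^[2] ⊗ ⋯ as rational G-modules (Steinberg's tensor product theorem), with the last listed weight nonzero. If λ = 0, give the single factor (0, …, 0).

Converting to the ω-basis (c_i = row i of M dotted with v = (-3, -4, -1, -3, 4)):
  c_1 = 0*-3 + 0*-4 + -1*-1 + 0*-3 + 0*4 = 1
  c_2 = -1*-3 + 0*-4 + 1*-1 + 0*-3 + 0*4 = 2
  c_3 = -6*-3 + 4*-4 + 4*-1 + -2*-3 + -1*4 = 0
  c_4 = 1*-3 + -1*-4 + 0*-1 + 0*-3 + 0*4 = 1
  c_5 = -3*-3 + 2*-4 + 1*-1 + -1*-3 + 0*4 = 3
Writing each c_i in base p = 2:
  c_1 = 1 = 1·2^0
  c_2 = 2 = 0·2^0 + 1·2^1
  c_3 = 0
  c_4 = 1 = 1·2^0
  c_5 = 3 = 1·2^0 + 1·2^1
Factor λ_0 = (1, 0, 0, 1, 1)
Factor λ_1 = (0, 1, 0, 0, 1)

((1, 0, 0, 1, 1), (0, 1, 0, 0, 1))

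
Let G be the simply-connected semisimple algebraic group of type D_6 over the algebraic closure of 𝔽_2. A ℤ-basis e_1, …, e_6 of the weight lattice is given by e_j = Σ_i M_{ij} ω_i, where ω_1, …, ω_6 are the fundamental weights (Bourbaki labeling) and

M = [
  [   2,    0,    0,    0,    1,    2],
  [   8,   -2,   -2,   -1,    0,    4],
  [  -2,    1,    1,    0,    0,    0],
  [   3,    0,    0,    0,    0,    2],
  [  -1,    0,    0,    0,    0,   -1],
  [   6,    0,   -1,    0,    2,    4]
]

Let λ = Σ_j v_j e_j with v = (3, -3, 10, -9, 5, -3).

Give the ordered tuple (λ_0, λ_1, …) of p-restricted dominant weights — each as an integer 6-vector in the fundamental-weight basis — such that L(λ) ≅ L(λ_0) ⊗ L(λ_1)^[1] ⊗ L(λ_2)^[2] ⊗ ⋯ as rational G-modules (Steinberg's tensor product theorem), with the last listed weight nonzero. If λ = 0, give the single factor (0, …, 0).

((1, 1, 1, 1, 0, 0), (0, 1, 0, 1, 0, 1), (1, 1, 0, 0, 0, 1))

Compute c_i = Σ_j M_{ij} v_j with v = (3, -3, 10, -9, 5, -3):
  c_1 = 2·3 + (0)·(-3) + 0·10 + (0)·(-9) + 1·5 + (2)·(-3) = 5
  c_2 = 8·3 + (-2)·(-3) + (-2)·(10) + (-1)·(-9) + 0·5 + (4)·(-3) = 7
  c_3 = (-2)·(3) + (1)·(-3) + 1·10 + (0)·(-9) + 0·5 + (0)·(-3) = 1
  c_4 = 3·3 + (0)·(-3) + 0·10 + (0)·(-9) + 0·5 + (2)·(-3) = 3
  c_5 = (-1)·(3) + (0)·(-3) + 0·10 + (0)·(-9) + 0·5 + (-1)·(-3) = 0
  c_6 = 6·3 + (0)·(-3) + (-1)·(10) + (0)·(-9) + 2·5 + (4)·(-3) = 6
p = 2; digits c_i = Σ_j d_{ij}·2^j, 0 ≤ d_{ij} < 2:
  c_1 = 5 = 1·2^0 + 0·2^1 + 1·2^2
  c_2 = 7 = 1·2^0 + 1·2^1 + 1·2^2
  c_3 = 1 = 1·2^0
  c_4 = 3 = 1·2^0 + 1·2^1
  c_5 = 0
  c_6 = 6 = 0·2^0 + 1·2^1 + 1·2^2
λ_0 = (1, 1, 1, 1, 0, 0)
λ_1 = (0, 1, 0, 1, 0, 1)
λ_2 = (1, 1, 0, 0, 0, 1)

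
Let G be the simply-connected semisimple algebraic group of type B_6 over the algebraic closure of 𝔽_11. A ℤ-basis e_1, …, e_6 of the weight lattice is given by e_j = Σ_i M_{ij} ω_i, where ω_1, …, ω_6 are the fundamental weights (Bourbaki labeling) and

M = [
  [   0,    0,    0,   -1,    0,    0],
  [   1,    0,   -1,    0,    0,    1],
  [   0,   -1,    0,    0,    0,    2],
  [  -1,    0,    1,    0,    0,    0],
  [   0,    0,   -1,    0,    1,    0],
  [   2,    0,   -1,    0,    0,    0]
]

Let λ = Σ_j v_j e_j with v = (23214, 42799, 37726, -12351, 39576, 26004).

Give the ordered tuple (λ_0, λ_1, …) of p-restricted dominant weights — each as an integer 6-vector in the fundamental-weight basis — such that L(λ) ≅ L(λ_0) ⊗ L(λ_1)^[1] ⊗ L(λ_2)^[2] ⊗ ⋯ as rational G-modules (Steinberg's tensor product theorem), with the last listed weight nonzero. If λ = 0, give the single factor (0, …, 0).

ω-coordinates c = M·v, v = (23214, 42799, 37726, -12351, 39576, 26004):
  c_1 = 0·23214 + 0·42799 + 0·37726 + (-1)·(-12351) + 0·39576 + 0·26004 = 12351
  c_2 = 1·23214 + 0·42799 + (-1)·(37726) + (0)·(-12351) + 0·39576 + 1·26004 = 11492
  c_3 = 0·23214 + (-1)·(42799) + 0·37726 + (0)·(-12351) + 0·39576 + 2·26004 = 9209
  c_4 = (-1)·(23214) + 0·42799 + 1·37726 + (0)·(-12351) + 0·39576 + 0·26004 = 14512
  c_5 = 0·23214 + 0·42799 + (-1)·(37726) + (0)·(-12351) + 1·39576 + 0·26004 = 1850
  c_6 = 2·23214 + 0·42799 + (-1)·(37726) + (0)·(-12351) + 0·39576 + 0·26004 = 8702
Writing each c_i in base p = 11:
  c_1 = 12351 = 9·11^0 + 0·11^1 + 3·11^2 + 9·11^3
  c_2 = 11492 = 8·11^0 + 10·11^1 + 6·11^2 + 8·11^3
  c_3 = 9209 = 2·11^0 + 1·11^1 + 10·11^2 + 6·11^3
  c_4 = 14512 = 3·11^0 + 10·11^1 + 9·11^2 + 10·11^3
  c_5 = 1850 = 2·11^0 + 3·11^1 + 4·11^2 + 1·11^3
  c_6 = 8702 = 1·11^0 + 10·11^1 + 5·11^2 + 6·11^3
p-restricted factor λ_0 = (9, 8, 2, 3, 2, 1)
p-restricted factor λ_1 = (0, 10, 1, 10, 3, 10)
p-restricted factor λ_2 = (3, 6, 10, 9, 4, 5)
p-restricted factor λ_3 = (9, 8, 6, 10, 1, 6)

((9, 8, 2, 3, 2, 1), (0, 10, 1, 10, 3, 10), (3, 6, 10, 9, 4, 5), (9, 8, 6, 10, 1, 6))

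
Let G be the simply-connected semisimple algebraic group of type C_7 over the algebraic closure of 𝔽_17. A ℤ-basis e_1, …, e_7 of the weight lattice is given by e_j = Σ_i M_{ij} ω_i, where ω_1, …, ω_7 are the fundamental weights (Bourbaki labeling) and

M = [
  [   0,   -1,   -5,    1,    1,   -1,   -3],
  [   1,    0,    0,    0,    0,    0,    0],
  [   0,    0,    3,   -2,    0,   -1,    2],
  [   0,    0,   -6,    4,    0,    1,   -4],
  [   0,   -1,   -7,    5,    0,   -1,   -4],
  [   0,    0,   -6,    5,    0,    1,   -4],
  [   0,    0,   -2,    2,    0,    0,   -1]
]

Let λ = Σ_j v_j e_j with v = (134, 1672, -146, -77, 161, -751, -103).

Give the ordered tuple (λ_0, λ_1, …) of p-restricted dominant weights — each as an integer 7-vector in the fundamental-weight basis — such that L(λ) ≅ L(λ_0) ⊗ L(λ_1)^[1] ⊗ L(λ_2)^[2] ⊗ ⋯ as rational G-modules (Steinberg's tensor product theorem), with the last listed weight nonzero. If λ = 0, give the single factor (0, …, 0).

((15, 15, 6, 8, 9, 16, 3), (11, 7, 15, 13, 7, 8, 14))

ω-coordinates c = M·v, v = (134, 1672, -146, -77, 161, -751, -103):
  c_1 = 0*134 + -1*1672 + -5*-146 + 1*-77 + 1*161 + -1*-751 + -3*-103 = 202
  c_2 = 1*134 + 0*1672 + 0*-146 + 0*-77 + 0*161 + 0*-751 + 0*-103 = 134
  c_3 = 0*134 + 0*1672 + 3*-146 + -2*-77 + 0*161 + -1*-751 + 2*-103 = 261
  c_4 = 0*134 + 0*1672 + -6*-146 + 4*-77 + 0*161 + 1*-751 + -4*-103 = 229
  c_5 = 0*134 + -1*1672 + -7*-146 + 5*-77 + 0*161 + -1*-751 + -4*-103 = 128
  c_6 = 0*134 + 0*1672 + -6*-146 + 5*-77 + 0*161 + 1*-751 + -4*-103 = 152
  c_7 = 0*134 + 0*1672 + -2*-146 + 2*-77 + 0*161 + 0*-751 + -1*-103 = 241
Writing each c_i in base p = 17:
  c_1 = 202 = 15·17^0 + 11·17^1
  c_2 = 134 = 15·17^0 + 7·17^1
  c_3 = 261 = 6·17^0 + 15·17^1
  c_4 = 229 = 8·17^0 + 13·17^1
  c_5 = 128 = 9·17^0 + 7·17^1
  c_6 = 152 = 16·17^0 + 8·17^1
  c_7 = 241 = 3·17^0 + 14·17^1
Factor λ_0 = (15, 15, 6, 8, 9, 16, 3)
Factor λ_1 = (11, 7, 15, 13, 7, 8, 14)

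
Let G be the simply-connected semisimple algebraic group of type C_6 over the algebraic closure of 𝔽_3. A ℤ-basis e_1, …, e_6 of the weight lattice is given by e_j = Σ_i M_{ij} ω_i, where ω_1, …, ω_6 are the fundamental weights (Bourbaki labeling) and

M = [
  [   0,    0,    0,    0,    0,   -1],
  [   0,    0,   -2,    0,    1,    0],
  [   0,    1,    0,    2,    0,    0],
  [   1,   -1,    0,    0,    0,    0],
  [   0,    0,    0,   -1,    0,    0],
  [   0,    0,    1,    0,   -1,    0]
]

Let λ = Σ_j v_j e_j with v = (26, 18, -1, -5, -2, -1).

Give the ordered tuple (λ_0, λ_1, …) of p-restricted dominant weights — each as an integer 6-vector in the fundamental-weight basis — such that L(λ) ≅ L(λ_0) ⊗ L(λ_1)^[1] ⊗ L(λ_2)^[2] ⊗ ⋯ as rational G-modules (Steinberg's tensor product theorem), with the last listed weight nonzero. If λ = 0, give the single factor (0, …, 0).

((1, 0, 2, 2, 2, 1), (0, 0, 2, 2, 1, 0))

Change of basis e → ω: c = M·v where v = (26, 18, -1, -5, -2, -1):
  c_1 = (0)·(26) + (0)·(18) + (0)·(-1) + (0)·(-5) + (0)·(-2) + (-1)·(-1) = 1
  c_2 = (0)·(26) + (0)·(18) + (-2)·(-1) + (0)·(-5) + (1)·(-2) + (0)·(-1) = 0
  c_3 = (0)·(26) + (1)·(18) + (0)·(-1) + (2)·(-5) + (0)·(-2) + (0)·(-1) = 8
  c_4 = (1)·(26) + (-1)·(18) + (0)·(-1) + (0)·(-5) + (0)·(-2) + (0)·(-1) = 8
  c_5 = (0)·(26) + (0)·(18) + (0)·(-1) + (-1)·(-5) + (0)·(-2) + (0)·(-1) = 5
  c_6 = (0)·(26) + (0)·(18) + (1)·(-1) + (0)·(-5) + (-1)·(-2) + (0)·(-1) = 1
Base-3 expansion of each c_i:
  c_1 = 1 = 1·3^0
  c_2 = 0
  c_3 = 8 = 2·3^0 + 2·3^1
  c_4 = 8 = 2·3^0 + 2·3^1
  c_5 = 5 = 2·3^0 + 1·3^1
  c_6 = 1 = 1·3^0
λ_0 = (1, 0, 2, 2, 2, 1)
λ_1 = (0, 0, 2, 2, 1, 0)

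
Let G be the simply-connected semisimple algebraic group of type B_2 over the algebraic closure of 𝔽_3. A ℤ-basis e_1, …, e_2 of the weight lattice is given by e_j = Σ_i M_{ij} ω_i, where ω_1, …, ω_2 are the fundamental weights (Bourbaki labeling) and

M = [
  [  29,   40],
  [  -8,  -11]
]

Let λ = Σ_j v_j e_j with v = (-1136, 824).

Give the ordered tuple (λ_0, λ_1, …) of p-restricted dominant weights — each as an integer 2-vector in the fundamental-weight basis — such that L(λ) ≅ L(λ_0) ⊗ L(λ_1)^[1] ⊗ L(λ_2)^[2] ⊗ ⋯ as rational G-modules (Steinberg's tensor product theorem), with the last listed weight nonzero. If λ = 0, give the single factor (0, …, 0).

((1, 0), (2, 2), (1, 2))

Change of basis e → ω: c = M·v where v = (-1136, 824):
  c_1 = (29)·(-1136) + (40)·(824) = 16
  c_2 = (-8)·(-1136) + (-11)·(824) = 24
Writing each c_i in base p = 3:
  c_1 = 16 = 1·3^0 + 2·3^1 + 1·3^2
  c_2 = 24 = 0·3^0 + 2·3^1 + 2·3^2
Factor λ_0 = (1, 0)
Factor λ_1 = (2, 2)
Factor λ_2 = (1, 2)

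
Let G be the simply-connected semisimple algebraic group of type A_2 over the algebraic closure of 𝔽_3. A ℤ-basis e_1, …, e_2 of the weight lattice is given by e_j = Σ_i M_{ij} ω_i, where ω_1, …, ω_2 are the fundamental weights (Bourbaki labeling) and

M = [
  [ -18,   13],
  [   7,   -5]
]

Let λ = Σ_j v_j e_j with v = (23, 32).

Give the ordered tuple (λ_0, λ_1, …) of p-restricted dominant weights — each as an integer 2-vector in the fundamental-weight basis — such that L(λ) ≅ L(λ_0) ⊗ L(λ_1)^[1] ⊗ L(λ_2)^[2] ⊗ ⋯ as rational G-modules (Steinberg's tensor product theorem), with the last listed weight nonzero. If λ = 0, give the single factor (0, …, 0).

((2, 1),)

In the fundamental-weight basis, λ has coordinates c = M·v (v = (23, 32)):
  c_1 = (-18)·(23) + (13)·(32) = 2
  c_2 = (7)·(23) + (-5)·(32) = 1
p = 3; digits c_i = Σ_j d_{ij}·3^j, 0 ≤ d_{ij} < 3:
  c_1 = 2 = 2·3^0
  c_2 = 1 = 1·3^0
λ_0 = (2, 1)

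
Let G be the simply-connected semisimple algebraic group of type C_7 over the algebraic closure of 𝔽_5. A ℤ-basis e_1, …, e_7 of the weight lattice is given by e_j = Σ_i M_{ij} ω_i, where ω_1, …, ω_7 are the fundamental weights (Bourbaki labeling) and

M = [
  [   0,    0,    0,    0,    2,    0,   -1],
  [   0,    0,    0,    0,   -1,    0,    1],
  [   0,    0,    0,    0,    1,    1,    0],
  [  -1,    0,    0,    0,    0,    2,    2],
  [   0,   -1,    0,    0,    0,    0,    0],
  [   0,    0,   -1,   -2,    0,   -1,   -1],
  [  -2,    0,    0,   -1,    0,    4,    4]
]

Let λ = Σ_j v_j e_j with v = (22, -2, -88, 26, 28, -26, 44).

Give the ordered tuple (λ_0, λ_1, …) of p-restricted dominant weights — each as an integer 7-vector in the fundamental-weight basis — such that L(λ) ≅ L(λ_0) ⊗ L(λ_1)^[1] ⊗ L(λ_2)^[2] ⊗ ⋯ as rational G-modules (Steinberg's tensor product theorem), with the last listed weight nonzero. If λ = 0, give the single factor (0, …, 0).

In the fundamental-weight basis, λ has coordinates c = M·v (v = (22, -2, -88, 26, 28, -26, 44)):
  c_1 = 0·22 + (0)·(-2) + (0)·(-88) + 0·26 + 2·28 + (0)·(-26) + (-1)·(44) = 12
  c_2 = 0·22 + (0)·(-2) + (0)·(-88) + 0·26 + (-1)·(28) + (0)·(-26) + 1·44 = 16
  c_3 = 0·22 + (0)·(-2) + (0)·(-88) + 0·26 + 1·28 + (1)·(-26) + 0·44 = 2
  c_4 = (-1)·(22) + (0)·(-2) + (0)·(-88) + 0·26 + 0·28 + (2)·(-26) + 2·44 = 14
  c_5 = 0·22 + (-1)·(-2) + (0)·(-88) + 0·26 + 0·28 + (0)·(-26) + 0·44 = 2
  c_6 = 0·22 + (0)·(-2) + (-1)·(-88) + (-2)·(26) + 0·28 + (-1)·(-26) + (-1)·(44) = 18
  c_7 = (-2)·(22) + (0)·(-2) + (0)·(-88) + (-1)·(26) + 0·28 + (4)·(-26) + 4·44 = 2
Base-5 expansion of each c_i:
  c_1 = 12 = 2·5^0 + 2·5^1
  c_2 = 16 = 1·5^0 + 3·5^1
  c_3 = 2 = 2·5^0
  c_4 = 14 = 4·5^0 + 2·5^1
  c_5 = 2 = 2·5^0
  c_6 = 18 = 3·5^0 + 3·5^1
  c_7 = 2 = 2·5^0
p-restricted factor λ_0 = (2, 1, 2, 4, 2, 3, 2)
p-restricted factor λ_1 = (2, 3, 0, 2, 0, 3, 0)

((2, 1, 2, 4, 2, 3, 2), (2, 3, 0, 2, 0, 3, 0))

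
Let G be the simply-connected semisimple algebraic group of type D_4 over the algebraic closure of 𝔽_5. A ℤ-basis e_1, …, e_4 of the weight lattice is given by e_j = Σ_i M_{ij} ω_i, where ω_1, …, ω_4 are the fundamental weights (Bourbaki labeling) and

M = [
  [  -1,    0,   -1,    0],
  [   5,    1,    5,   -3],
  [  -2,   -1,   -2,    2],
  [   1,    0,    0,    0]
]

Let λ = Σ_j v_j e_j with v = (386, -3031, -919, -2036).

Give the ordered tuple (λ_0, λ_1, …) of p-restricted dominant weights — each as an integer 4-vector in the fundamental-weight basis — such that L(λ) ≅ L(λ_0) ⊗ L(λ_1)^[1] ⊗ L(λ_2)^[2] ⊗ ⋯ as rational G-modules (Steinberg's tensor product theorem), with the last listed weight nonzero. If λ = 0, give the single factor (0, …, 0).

((3, 2, 0, 1), (1, 2, 0, 2), (1, 1, 1, 0), (4, 3, 0, 3))

Converting to the ω-basis (c_i = row i of M dotted with v = (386, -3031, -919, -2036)):
  c_1 = (-1)·(386) + (0)·(-3031) + (-1)·(-919) + (0)·(-2036) = 533
  c_2 = (5)·(386) + (1)·(-3031) + (5)·(-919) + (-3)·(-2036) = 412
  c_3 = (-2)·(386) + (-1)·(-3031) + (-2)·(-919) + (2)·(-2036) = 25
  c_4 = (1)·(386) + (0)·(-3031) + (0)·(-919) + (0)·(-2036) = 386
Writing each c_i in base p = 5:
  c_1 = 533 = 3·5^0 + 1·5^1 + 1·5^2 + 4·5^3
  c_2 = 412 = 2·5^0 + 2·5^1 + 1·5^2 + 3·5^3
  c_3 = 25 = 0·5^0 + 0·5^1 + 1·5^2
  c_4 = 386 = 1·5^0 + 2·5^1 + 0·5^2 + 3·5^3
λ_0 = (3, 2, 0, 1)
λ_1 = (1, 2, 0, 2)
λ_2 = (1, 1, 1, 0)
λ_3 = (4, 3, 0, 3)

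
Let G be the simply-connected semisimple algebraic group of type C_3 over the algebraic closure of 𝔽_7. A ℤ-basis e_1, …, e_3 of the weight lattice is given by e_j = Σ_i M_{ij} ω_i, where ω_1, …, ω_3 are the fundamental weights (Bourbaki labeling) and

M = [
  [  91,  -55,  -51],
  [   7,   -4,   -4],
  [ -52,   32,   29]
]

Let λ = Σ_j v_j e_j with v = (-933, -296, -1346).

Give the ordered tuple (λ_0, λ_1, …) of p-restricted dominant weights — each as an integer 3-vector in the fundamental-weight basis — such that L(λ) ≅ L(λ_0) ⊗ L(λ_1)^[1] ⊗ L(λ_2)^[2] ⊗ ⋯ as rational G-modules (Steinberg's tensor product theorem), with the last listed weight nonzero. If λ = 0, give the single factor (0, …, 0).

Change of basis e → ω: c = M·v where v = (-933, -296, -1346):
  c_1 = 91*-933 + -55*-296 + -51*-1346 = 23
  c_2 = 7*-933 + -4*-296 + -4*-1346 = 37
  c_3 = -52*-933 + 32*-296 + 29*-1346 = 10
Writing each c_i in base p = 7:
  c_1 = 23 = 2·7^0 + 3·7^1
  c_2 = 37 = 2·7^0 + 5·7^1
  c_3 = 10 = 3·7^0 + 1·7^1
Factor λ_0 = (2, 2, 3)
Factor λ_1 = (3, 5, 1)

((2, 2, 3), (3, 5, 1))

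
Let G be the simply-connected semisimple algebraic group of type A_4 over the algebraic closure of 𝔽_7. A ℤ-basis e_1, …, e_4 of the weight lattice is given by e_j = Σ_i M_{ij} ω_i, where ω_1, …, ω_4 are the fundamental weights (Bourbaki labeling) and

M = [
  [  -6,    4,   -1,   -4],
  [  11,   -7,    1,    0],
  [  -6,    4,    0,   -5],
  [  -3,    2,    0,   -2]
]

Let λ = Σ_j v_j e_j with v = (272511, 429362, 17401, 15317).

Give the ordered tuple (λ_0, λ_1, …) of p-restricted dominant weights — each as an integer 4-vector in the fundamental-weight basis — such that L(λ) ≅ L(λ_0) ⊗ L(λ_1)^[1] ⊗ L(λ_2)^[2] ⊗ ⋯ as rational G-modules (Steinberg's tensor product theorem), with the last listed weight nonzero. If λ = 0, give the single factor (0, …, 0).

((3, 3, 1, 1), (5, 4, 2, 3), (5, 4, 6, 5), (3, 6, 2, 2), (1, 3, 2, 4))

ω-coordinates c = M·v, v = (272511, 429362, 17401, 15317):
  c_1 = (-6)·(272511) + (4)·(429362) + (-1)·(17401) + (-4)·(15317) = 3713
  c_2 = (11)·(272511) + (-7)·(429362) + (1)·(17401) + (0)·(15317) = 9488
  c_3 = (-6)·(272511) + (4)·(429362) + (0)·(17401) + (-5)·(15317) = 5797
  c_4 = (-3)·(272511) + (2)·(429362) + (0)·(17401) + (-2)·(15317) = 10557
Writing each c_i in base p = 7:
  c_1 = 3713 = 3·7^0 + 5·7^1 + 5·7^2 + 3·7^3 + 1·7^4
  c_2 = 9488 = 3·7^0 + 4·7^1 + 4·7^2 + 6·7^3 + 3·7^4
  c_3 = 5797 = 1·7^0 + 2·7^1 + 6·7^2 + 2·7^3 + 2·7^4
  c_4 = 10557 = 1·7^0 + 3·7^1 + 5·7^2 + 2·7^3 + 4·7^4
λ_0 = (3, 3, 1, 1)
λ_1 = (5, 4, 2, 3)
λ_2 = (5, 4, 6, 5)
λ_3 = (3, 6, 2, 2)
λ_4 = (1, 3, 2, 4)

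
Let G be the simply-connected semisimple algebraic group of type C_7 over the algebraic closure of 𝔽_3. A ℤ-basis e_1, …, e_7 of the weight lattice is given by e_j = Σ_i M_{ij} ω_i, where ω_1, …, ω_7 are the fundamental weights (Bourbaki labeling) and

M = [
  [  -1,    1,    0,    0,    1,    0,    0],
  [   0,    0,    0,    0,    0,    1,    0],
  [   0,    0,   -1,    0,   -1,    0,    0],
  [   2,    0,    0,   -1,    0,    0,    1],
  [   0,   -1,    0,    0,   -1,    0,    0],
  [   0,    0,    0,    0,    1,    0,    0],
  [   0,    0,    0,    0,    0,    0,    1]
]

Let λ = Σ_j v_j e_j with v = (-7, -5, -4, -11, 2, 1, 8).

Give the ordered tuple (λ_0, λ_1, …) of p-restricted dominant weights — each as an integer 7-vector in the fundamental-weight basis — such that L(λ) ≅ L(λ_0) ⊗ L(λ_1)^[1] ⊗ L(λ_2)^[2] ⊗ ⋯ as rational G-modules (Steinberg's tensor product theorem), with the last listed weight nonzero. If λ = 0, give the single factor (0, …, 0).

((1, 1, 2, 2, 0, 2, 2), (1, 0, 0, 1, 1, 0, 2))

Change of basis e → ω: c = M·v where v = (-7, -5, -4, -11, 2, 1, 8):
  c_1 = (-1)·(-7) + (1)·(-5) + (0)·(-4) + (0)·(-11) + (1)·(2) + (0)·(1) + (0)·(8) = 4
  c_2 = (0)·(-7) + (0)·(-5) + (0)·(-4) + (0)·(-11) + (0)·(2) + (1)·(1) + (0)·(8) = 1
  c_3 = (0)·(-7) + (0)·(-5) + (-1)·(-4) + (0)·(-11) + (-1)·(2) + (0)·(1) + (0)·(8) = 2
  c_4 = (2)·(-7) + (0)·(-5) + (0)·(-4) + (-1)·(-11) + (0)·(2) + (0)·(1) + (1)·(8) = 5
  c_5 = (0)·(-7) + (-1)·(-5) + (0)·(-4) + (0)·(-11) + (-1)·(2) + (0)·(1) + (0)·(8) = 3
  c_6 = (0)·(-7) + (0)·(-5) + (0)·(-4) + (0)·(-11) + (1)·(2) + (0)·(1) + (0)·(8) = 2
  c_7 = (0)·(-7) + (0)·(-5) + (0)·(-4) + (0)·(-11) + (0)·(2) + (0)·(1) + (1)·(8) = 8
Expand coordinatewise in base 3:
  c_1 = 4 = 1·3^0 + 1·3^1
  c_2 = 1 = 1·3^0
  c_3 = 2 = 2·3^0
  c_4 = 5 = 2·3^0 + 1·3^1
  c_5 = 3 = 0·3^0 + 1·3^1
  c_6 = 2 = 2·3^0
  c_7 = 8 = 2·3^0 + 2·3^1
p-restricted factor λ_0 = (1, 1, 2, 2, 0, 2, 2)
p-restricted factor λ_1 = (1, 0, 0, 1, 1, 0, 2)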